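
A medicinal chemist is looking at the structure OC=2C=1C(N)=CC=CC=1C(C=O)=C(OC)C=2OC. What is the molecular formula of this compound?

C13H13NO4

Walk through each heavy atom and fill implicit hydrogens from standard valence (C 4, N 3, O 2, S 2, halogen 1):
  atom 1: O, bond orders sum to 1 (valence 2) → 1 H
  atom 2: C, bond orders sum to 4 (valence 4) → 0 H
  atom 3: C, bond orders sum to 4 (valence 4) → 0 H
  atom 4: C, bond orders sum to 4 (valence 4) → 0 H
  atom 5: N, bond orders sum to 1 (valence 3) → 2 H
  atom 6: C, bond orders sum to 3 (valence 4) → 1 H
  atom 7: C, bond orders sum to 3 (valence 4) → 1 H
  atom 8: C, bond orders sum to 3 (valence 4) → 1 H
  atom 9: C, bond orders sum to 4 (valence 4) → 0 H
  atom 10: C, bond orders sum to 4 (valence 4) → 0 H
  atom 11: C, bond orders sum to 3 (valence 4) → 1 H
  atom 12: O, bond orders sum to 2 (valence 2) → 0 H
  atom 13: C, bond orders sum to 4 (valence 4) → 0 H
  atom 14: O, bond orders sum to 2 (valence 2) → 0 H
  atom 15: C, bond orders sum to 1 (valence 4) → 3 H
  atom 16: C, bond orders sum to 4 (valence 4) → 0 H
  atom 17: O, bond orders sum to 2 (valence 2) → 0 H
  atom 18: C, bond orders sum to 1 (valence 4) → 3 H
Totals → C:13, H:13, N:1, O:4.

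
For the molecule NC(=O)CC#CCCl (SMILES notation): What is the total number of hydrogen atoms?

6

Walk through each heavy atom and fill implicit hydrogens from standard valence (C 4, N 3, O 2, S 2, halogen 1):
  atom 1: N, bond orders sum to 1 (valence 3) → 2 H
  atom 2: C, bond orders sum to 4 (valence 4) → 0 H
  atom 3: O, bond orders sum to 2 (valence 2) → 0 H
  atom 4: C, bond orders sum to 2 (valence 4) → 2 H
  atom 5: C, bond orders sum to 4 (valence 4) → 0 H
  atom 6: C, bond orders sum to 4 (valence 4) → 0 H
  atom 7: C, bond orders sum to 2 (valence 4) → 2 H
  atom 8: Cl (halogen, monovalent) → 0 H
Total hydrogens: 6.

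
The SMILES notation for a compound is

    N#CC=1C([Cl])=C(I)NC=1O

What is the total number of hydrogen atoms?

2

Walk through each heavy atom and fill implicit hydrogens from standard valence (C 4, N 3, O 2, S 2, halogen 1):
  atom 1: N, bond orders sum to 3 (valence 3) → 0 H
  atom 2: C, bond orders sum to 4 (valence 4) → 0 H
  atom 3: C, bond orders sum to 4 (valence 4) → 0 H
  atom 4: C, bond orders sum to 4 (valence 4) → 0 H
  atom 5: Cl with explicit H count 0
  atom 6: C, bond orders sum to 4 (valence 4) → 0 H
  atom 7: I (halogen, monovalent) → 0 H
  atom 8: N, bond orders sum to 2 (valence 3) → 1 H
  atom 9: C, bond orders sum to 4 (valence 4) → 0 H
  atom 10: O, bond orders sum to 1 (valence 2) → 1 H
Total hydrogens: 2.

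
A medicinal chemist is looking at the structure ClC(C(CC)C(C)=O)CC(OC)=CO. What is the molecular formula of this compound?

C10H17ClO3

Walk through each heavy atom and fill implicit hydrogens from standard valence (C 4, N 3, O 2, S 2, halogen 1):
  atom 1: Cl (halogen, monovalent) → 0 H
  atom 2: C, bond orders sum to 3 (valence 4) → 1 H
  atom 3: C, bond orders sum to 3 (valence 4) → 1 H
  atom 4: C, bond orders sum to 2 (valence 4) → 2 H
  atom 5: C, bond orders sum to 1 (valence 4) → 3 H
  atom 6: C, bond orders sum to 4 (valence 4) → 0 H
  atom 7: C, bond orders sum to 1 (valence 4) → 3 H
  atom 8: O, bond orders sum to 2 (valence 2) → 0 H
  atom 9: C, bond orders sum to 2 (valence 4) → 2 H
  atom 10: C, bond orders sum to 4 (valence 4) → 0 H
  atom 11: O, bond orders sum to 2 (valence 2) → 0 H
  atom 12: C, bond orders sum to 1 (valence 4) → 3 H
  atom 13: C, bond orders sum to 3 (valence 4) → 1 H
  atom 14: O, bond orders sum to 1 (valence 2) → 1 H
Totals → C:10, H:17, Cl:1, O:3.
In Hill order: C10H17ClO3.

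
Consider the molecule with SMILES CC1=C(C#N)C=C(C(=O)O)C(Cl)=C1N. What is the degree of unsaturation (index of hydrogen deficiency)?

7

Degree of unsaturation = (number of rings) + (number of π bonds).
Ring closures in the SMILES: 1.
π bonds: 4 double bonds (each 1 DoU), 1 triple bond (each 2 DoU) → 6 DoU from unsaturation.
Total DoU = 1 + 6 = 7.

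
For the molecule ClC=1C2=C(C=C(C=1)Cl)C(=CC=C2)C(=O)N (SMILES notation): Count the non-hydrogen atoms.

Every atom symbol written in the SMILES (organic subset) is one heavy atom; implicit H are not written.
Heavy atoms by element → C:11, Cl:2, N:1, O:1.
Total: 15.

15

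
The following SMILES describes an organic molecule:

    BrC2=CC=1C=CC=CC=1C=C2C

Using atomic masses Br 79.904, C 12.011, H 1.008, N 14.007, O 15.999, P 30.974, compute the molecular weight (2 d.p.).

First, the molecular formula is C11H9Br (counting implicit H from valence).
  Br: 1 × 79.904 = 79.904
  C: 11 × 12.011 = 132.121
  H: 9 × 1.008 = 9.072
Sum: 1×79.904 + 11×12.011 + 9×1.008 = 221.097 → 221.10 g/mol.

221.10 g/mol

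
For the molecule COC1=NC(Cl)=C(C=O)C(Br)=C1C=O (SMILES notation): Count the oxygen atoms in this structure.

3

Scan the SMILES for O atoms (remember two-letter symbols like Cl and Br are single atoms).
Oxygen count: 3.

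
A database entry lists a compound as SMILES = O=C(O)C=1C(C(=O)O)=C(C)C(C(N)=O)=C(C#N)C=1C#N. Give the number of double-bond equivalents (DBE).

11

Molecular formula: C12H7N3O5.
DoU = (2C + 2 + N − H − X) / 2, where X is the halogen count and O/S are ignored.
    = (2·12 + 2 + 3 − 7 − 0) / 2 = 22 / 2 = 11.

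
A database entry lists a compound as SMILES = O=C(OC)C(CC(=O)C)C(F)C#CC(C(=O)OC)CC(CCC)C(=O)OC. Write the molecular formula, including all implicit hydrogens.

Walk through each heavy atom and fill implicit hydrogens from standard valence (C 4, N 3, O 2, S 2, halogen 1):
  atom 1: O, bond orders sum to 2 (valence 2) → 0 H
  atom 2: C, bond orders sum to 4 (valence 4) → 0 H
  atom 3: O, bond orders sum to 2 (valence 2) → 0 H
  atom 4: C, bond orders sum to 1 (valence 4) → 3 H
  atom 5: C, bond orders sum to 3 (valence 4) → 1 H
  atom 6: C, bond orders sum to 2 (valence 4) → 2 H
  atom 7: C, bond orders sum to 4 (valence 4) → 0 H
  atom 8: O, bond orders sum to 2 (valence 2) → 0 H
  atom 9: C, bond orders sum to 1 (valence 4) → 3 H
  atom 10: C, bond orders sum to 3 (valence 4) → 1 H
  atom 11: F (halogen, monovalent) → 0 H
  atom 12: C, bond orders sum to 4 (valence 4) → 0 H
  atom 13: C, bond orders sum to 4 (valence 4) → 0 H
  atom 14: C, bond orders sum to 3 (valence 4) → 1 H
  atom 15: C, bond orders sum to 4 (valence 4) → 0 H
  atom 16: O, bond orders sum to 2 (valence 2) → 0 H
  atom 17: O, bond orders sum to 2 (valence 2) → 0 H
  atom 18: C, bond orders sum to 1 (valence 4) → 3 H
  atom 19: C, bond orders sum to 2 (valence 4) → 2 H
  atom 20: C, bond orders sum to 3 (valence 4) → 1 H
  atom 21: C, bond orders sum to 2 (valence 4) → 2 H
  atom 22: C, bond orders sum to 2 (valence 4) → 2 H
  atom 23: C, bond orders sum to 1 (valence 4) → 3 H
  atom 24: C, bond orders sum to 4 (valence 4) → 0 H
  atom 25: O, bond orders sum to 2 (valence 2) → 0 H
  atom 26: O, bond orders sum to 2 (valence 2) → 0 H
  atom 27: C, bond orders sum to 1 (valence 4) → 3 H
Totals → C:19, H:27, F:1, O:7.
In Hill order: C19H27FO7.

C19H27FO7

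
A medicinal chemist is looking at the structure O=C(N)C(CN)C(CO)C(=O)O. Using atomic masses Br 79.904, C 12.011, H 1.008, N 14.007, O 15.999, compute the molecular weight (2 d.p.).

176.17 g/mol

First, the molecular formula is C6H12N2O4 (counting implicit H from valence).
  C: 6 × 12.011 = 72.066
  H: 12 × 1.008 = 12.096
  N: 2 × 14.007 = 28.014
  O: 4 × 15.999 = 63.996
Sum: 6×12.011 + 12×1.008 + 2×14.007 + 4×15.999 = 176.172 → 176.17 g/mol.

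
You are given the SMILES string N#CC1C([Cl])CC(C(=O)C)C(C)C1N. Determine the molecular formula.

C10H15ClN2O

Walk through each heavy atom and fill implicit hydrogens from standard valence (C 4, N 3, O 2, S 2, halogen 1):
  atom 1: N, bond orders sum to 3 (valence 3) → 0 H
  atom 2: C, bond orders sum to 4 (valence 4) → 0 H
  atom 3: C, bond orders sum to 3 (valence 4) → 1 H
  atom 4: C, bond orders sum to 3 (valence 4) → 1 H
  atom 5: Cl with explicit H count 0
  atom 6: C, bond orders sum to 2 (valence 4) → 2 H
  atom 7: C, bond orders sum to 3 (valence 4) → 1 H
  atom 8: C, bond orders sum to 4 (valence 4) → 0 H
  atom 9: O, bond orders sum to 2 (valence 2) → 0 H
  atom 10: C, bond orders sum to 1 (valence 4) → 3 H
  atom 11: C, bond orders sum to 3 (valence 4) → 1 H
  atom 12: C, bond orders sum to 1 (valence 4) → 3 H
  atom 13: C, bond orders sum to 3 (valence 4) → 1 H
  atom 14: N, bond orders sum to 1 (valence 3) → 2 H
Totals → C:10, H:15, Cl:1, N:2, O:1.
In Hill order: C10H15ClN2O.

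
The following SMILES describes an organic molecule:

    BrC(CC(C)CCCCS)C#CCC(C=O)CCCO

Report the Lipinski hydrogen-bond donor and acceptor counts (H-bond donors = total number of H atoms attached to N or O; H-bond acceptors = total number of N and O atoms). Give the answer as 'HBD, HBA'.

Donors: find every N or O and count the H atoms it carries.
  atom 16 (O): bond orders sum to 2 → 0 H
  atom 20 (O): bond orders sum to 1 → 1 H
Lipinski HBD = 1.
Acceptors: N atoms = 0, O atoms = 2 → HBA = 2.

1, 2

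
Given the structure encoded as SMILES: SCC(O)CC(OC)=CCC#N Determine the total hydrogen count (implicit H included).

Walk through each heavy atom and fill implicit hydrogens from standard valence (C 4, N 3, O 2, S 2, halogen 1):
  atom 1: S, bond orders sum to 1 (valence 2) → 1 H
  atom 2: C, bond orders sum to 2 (valence 4) → 2 H
  atom 3: C, bond orders sum to 3 (valence 4) → 1 H
  atom 4: O, bond orders sum to 1 (valence 2) → 1 H
  atom 5: C, bond orders sum to 2 (valence 4) → 2 H
  atom 6: C, bond orders sum to 4 (valence 4) → 0 H
  atom 7: O, bond orders sum to 2 (valence 2) → 0 H
  atom 8: C, bond orders sum to 1 (valence 4) → 3 H
  atom 9: C, bond orders sum to 3 (valence 4) → 1 H
  atom 10: C, bond orders sum to 2 (valence 4) → 2 H
  atom 11: C, bond orders sum to 4 (valence 4) → 0 H
  atom 12: N, bond orders sum to 3 (valence 3) → 0 H
Total hydrogens: 13.

13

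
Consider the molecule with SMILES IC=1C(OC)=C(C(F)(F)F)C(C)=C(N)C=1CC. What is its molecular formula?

Walk through each heavy atom and fill implicit hydrogens from standard valence (C 4, N 3, O 2, S 2, halogen 1):
  atom 1: I (halogen, monovalent) → 0 H
  atom 2: C, bond orders sum to 4 (valence 4) → 0 H
  atom 3: C, bond orders sum to 4 (valence 4) → 0 H
  atom 4: O, bond orders sum to 2 (valence 2) → 0 H
  atom 5: C, bond orders sum to 1 (valence 4) → 3 H
  atom 6: C, bond orders sum to 4 (valence 4) → 0 H
  atom 7: C, bond orders sum to 4 (valence 4) → 0 H
  atom 8: F (halogen, monovalent) → 0 H
  atom 9: F (halogen, monovalent) → 0 H
  atom 10: F (halogen, monovalent) → 0 H
  atom 11: C, bond orders sum to 4 (valence 4) → 0 H
  atom 12: C, bond orders sum to 1 (valence 4) → 3 H
  atom 13: C, bond orders sum to 4 (valence 4) → 0 H
  atom 14: N, bond orders sum to 1 (valence 3) → 2 H
  atom 15: C, bond orders sum to 4 (valence 4) → 0 H
  atom 16: C, bond orders sum to 2 (valence 4) → 2 H
  atom 17: C, bond orders sum to 1 (valence 4) → 3 H
Totals → C:11, H:13, F:3, I:1, N:1, O:1.
In Hill order: C11H13F3INO.

C11H13F3INO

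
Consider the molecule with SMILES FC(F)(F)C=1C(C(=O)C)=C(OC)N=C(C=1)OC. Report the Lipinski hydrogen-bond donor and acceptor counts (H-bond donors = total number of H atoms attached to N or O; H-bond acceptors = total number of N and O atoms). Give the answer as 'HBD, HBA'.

0, 4

Donors: find every N or O and count the H atoms it carries.
  atom 8 (O): bond orders sum to 2 → 0 H
  atom 11 (O): bond orders sum to 2 → 0 H
  atom 13 (N): bond orders sum to 3 → 0 H
  atom 16 (O): bond orders sum to 2 → 0 H
Lipinski HBD = 0.
Acceptors: N atoms = 1, O atoms = 3 → HBA = 4.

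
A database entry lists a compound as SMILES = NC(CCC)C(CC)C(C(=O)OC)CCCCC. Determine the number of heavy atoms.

18

Every atom symbol written in the SMILES (organic subset) is one heavy atom; implicit H are not written.
Heavy atoms by element → C:15, N:1, O:2.
Total: 18.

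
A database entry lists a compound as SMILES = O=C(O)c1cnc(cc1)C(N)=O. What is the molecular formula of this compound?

Walk through each heavy atom and fill implicit hydrogens from standard valence (C 4, N 3, O 2, S 2, halogen 1); for lowercase aromatic atoms, an aromatic c carries 1 H when it has two neighbours and 0 H with three, and aromatic n carries 0 H:
  atom 1: O, bond orders sum to 2 (valence 2) → 0 H
  atom 2: C, bond orders sum to 4 (valence 4) → 0 H
  atom 3: O, bond orders sum to 1 (valence 2) → 1 H
  atom 4: aromatic c, 3 neighbours → 0 H
  atom 5: aromatic c, 2 neighbours → 1 H
  atom 6: aromatic n, 2 neighbours → 0 H
  atom 7: aromatic c, 3 neighbours → 0 H
  atom 8: aromatic c, 2 neighbours → 1 H
  atom 9: aromatic c, 2 neighbours → 1 H
  atom 10: C, bond orders sum to 4 (valence 4) → 0 H
  atom 11: N, bond orders sum to 1 (valence 3) → 2 H
  atom 12: O, bond orders sum to 2 (valence 2) → 0 H
Totals → C:7, H:6, N:2, O:3.

C7H6N2O3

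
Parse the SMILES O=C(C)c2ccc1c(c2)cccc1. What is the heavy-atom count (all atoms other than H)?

Every atom symbol written in the SMILES (organic subset) is one heavy atom; implicit H are not written.
Heavy atoms by element → C:12, O:1.
Total: 13.

13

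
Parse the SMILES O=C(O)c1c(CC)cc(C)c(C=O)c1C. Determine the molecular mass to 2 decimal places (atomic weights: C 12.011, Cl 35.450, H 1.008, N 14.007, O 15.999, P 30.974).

First, the molecular formula is C12H14O3 (counting implicit H from valence).
  C: 12 × 12.011 = 144.132
  H: 14 × 1.008 = 14.112
  O: 3 × 15.999 = 47.997
Sum: 12×12.011 + 14×1.008 + 3×15.999 = 206.241 → 206.24 g/mol.

206.24 g/mol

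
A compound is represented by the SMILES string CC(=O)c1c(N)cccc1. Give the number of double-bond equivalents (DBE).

5

Molecular formula: C8H9NO.
DoU = (2C + 2 + N − H − X) / 2, where X is the halogen count and O/S are ignored.
    = (2·8 + 2 + 1 − 9 − 0) / 2 = 10 / 2 = 5.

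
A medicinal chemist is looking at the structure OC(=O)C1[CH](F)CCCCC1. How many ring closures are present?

In SMILES, each pair of matching ring-closure digits denotes one ring-closing bond; the number of such bonds equals the number of independent rings.
Ring-closure bonds here: 1.

1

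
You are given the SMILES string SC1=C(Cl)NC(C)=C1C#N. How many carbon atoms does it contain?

Count every carbon token in the SMILES (each C, including those in ring-closure positions and inside branches).
Carbon count: 6.

6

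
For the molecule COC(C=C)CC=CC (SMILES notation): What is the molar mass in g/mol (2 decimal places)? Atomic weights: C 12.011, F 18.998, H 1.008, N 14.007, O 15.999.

126.20 g/mol

First, the molecular formula is C8H14O (counting implicit H from valence).
  C: 8 × 12.011 = 96.088
  H: 14 × 1.008 = 14.112
  O: 1 × 15.999 = 15.999
Sum: 8×12.011 + 14×1.008 + 1×15.999 = 126.199 → 126.20 g/mol.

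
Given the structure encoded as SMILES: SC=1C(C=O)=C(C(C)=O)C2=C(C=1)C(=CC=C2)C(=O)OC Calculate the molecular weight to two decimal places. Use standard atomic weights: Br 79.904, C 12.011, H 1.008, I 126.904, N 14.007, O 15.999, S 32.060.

288.32 g/mol

First, the molecular formula is C15H12O4S (counting implicit H from valence).
  C: 15 × 12.011 = 180.165
  H: 12 × 1.008 = 12.096
  O: 4 × 15.999 = 63.996
  S: 1 × 32.060 = 32.060
Sum: 15×12.011 + 12×1.008 + 4×15.999 + 1×32.060 = 288.317 → 288.32 g/mol.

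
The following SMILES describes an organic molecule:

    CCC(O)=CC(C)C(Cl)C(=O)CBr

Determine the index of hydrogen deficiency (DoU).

2

Molecular formula: C9H14BrClO2.
DoU = (2C + 2 + N − H − X) / 2, where X is the halogen count and O/S are ignored.
    = (2·9 + 2 + 0 − 14 − 2) / 2 = 4 / 2 = 2.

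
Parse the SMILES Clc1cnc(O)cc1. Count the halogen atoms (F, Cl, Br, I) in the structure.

1

Halogen atoms appear at heavy-atom position 1 (1×Cl).
Other groups present: 1 hydroxyl.
Halogen count: 1.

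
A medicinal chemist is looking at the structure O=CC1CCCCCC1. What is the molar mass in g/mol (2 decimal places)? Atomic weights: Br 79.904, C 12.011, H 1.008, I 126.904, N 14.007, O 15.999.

First, the molecular formula is C8H14O (counting implicit H from valence).
  C: 8 × 12.011 = 96.088
  H: 14 × 1.008 = 14.112
  O: 1 × 15.999 = 15.999
Sum: 8×12.011 + 14×1.008 + 1×15.999 = 126.199 → 126.20 g/mol.

126.20 g/mol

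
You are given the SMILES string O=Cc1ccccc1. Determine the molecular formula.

C7H6O

Walk through each heavy atom and fill implicit hydrogens from standard valence (C 4, N 3, O 2, S 2, halogen 1); for lowercase aromatic atoms, an aromatic c carries 1 H when it has two neighbours and 0 H with three, and aromatic n carries 0 H:
  atom 1: O, bond orders sum to 2 (valence 2) → 0 H
  atom 2: C, bond orders sum to 3 (valence 4) → 1 H
  atom 3: aromatic c, 3 neighbours → 0 H
  atom 4: aromatic c, 2 neighbours → 1 H
  atom 5: aromatic c, 2 neighbours → 1 H
  atom 6: aromatic c, 2 neighbours → 1 H
  atom 7: aromatic c, 2 neighbours → 1 H
  atom 8: aromatic c, 2 neighbours → 1 H
Totals → C:7, H:6, O:1.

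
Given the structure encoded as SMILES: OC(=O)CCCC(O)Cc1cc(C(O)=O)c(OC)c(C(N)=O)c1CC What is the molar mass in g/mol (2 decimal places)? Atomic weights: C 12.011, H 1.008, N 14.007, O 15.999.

First, the molecular formula is C17H23NO7 (counting implicit H from valence).
  C: 17 × 12.011 = 204.187
  H: 23 × 1.008 = 23.184
  N: 1 × 14.007 = 14.007
  O: 7 × 15.999 = 111.993
Sum: 17×12.011 + 23×1.008 + 1×14.007 + 7×15.999 = 353.371 → 353.37 g/mol.

353.37 g/mol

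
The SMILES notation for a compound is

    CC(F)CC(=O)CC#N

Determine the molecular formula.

Walk through each heavy atom and fill implicit hydrogens from standard valence (C 4, N 3, O 2, S 2, halogen 1):
  atom 1: C, bond orders sum to 1 (valence 4) → 3 H
  atom 2: C, bond orders sum to 3 (valence 4) → 1 H
  atom 3: F (halogen, monovalent) → 0 H
  atom 4: C, bond orders sum to 2 (valence 4) → 2 H
  atom 5: C, bond orders sum to 4 (valence 4) → 0 H
  atom 6: O, bond orders sum to 2 (valence 2) → 0 H
  atom 7: C, bond orders sum to 2 (valence 4) → 2 H
  atom 8: C, bond orders sum to 4 (valence 4) → 0 H
  atom 9: N, bond orders sum to 3 (valence 3) → 0 H
Totals → C:6, H:8, F:1, N:1, O:1.

C6H8FNO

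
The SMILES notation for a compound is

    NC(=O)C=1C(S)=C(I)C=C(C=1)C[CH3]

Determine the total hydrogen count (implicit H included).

10

Walk through each heavy atom and fill implicit hydrogens from standard valence (C 4, N 3, O 2, S 2, halogen 1):
  atom 1: N, bond orders sum to 1 (valence 3) → 2 H
  atom 2: C, bond orders sum to 4 (valence 4) → 0 H
  atom 3: O, bond orders sum to 2 (valence 2) → 0 H
  atom 4: C, bond orders sum to 4 (valence 4) → 0 H
  atom 5: C, bond orders sum to 4 (valence 4) → 0 H
  atom 6: S, bond orders sum to 1 (valence 2) → 1 H
  atom 7: C, bond orders sum to 4 (valence 4) → 0 H
  atom 8: I (halogen, monovalent) → 0 H
  atom 9: C, bond orders sum to 3 (valence 4) → 1 H
  atom 10: C, bond orders sum to 4 (valence 4) → 0 H
  atom 11: C, bond orders sum to 3 (valence 4) → 1 H
  atom 12: C, bond orders sum to 2 (valence 4) → 2 H
  atom 13: C with explicit H count 3
Total hydrogens: 10.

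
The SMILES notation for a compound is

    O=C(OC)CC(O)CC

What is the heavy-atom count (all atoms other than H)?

9

Every atom symbol written in the SMILES (organic subset) is one heavy atom; implicit H are not written.
Heavy atoms by element → C:6, O:3.
Total: 9.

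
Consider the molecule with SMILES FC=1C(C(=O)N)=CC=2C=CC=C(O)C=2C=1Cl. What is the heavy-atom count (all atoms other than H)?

Every atom symbol written in the SMILES (organic subset) is one heavy atom; implicit H are not written.
Heavy atoms by element → C:11, Cl:1, F:1, N:1, O:2.
Total: 16.

16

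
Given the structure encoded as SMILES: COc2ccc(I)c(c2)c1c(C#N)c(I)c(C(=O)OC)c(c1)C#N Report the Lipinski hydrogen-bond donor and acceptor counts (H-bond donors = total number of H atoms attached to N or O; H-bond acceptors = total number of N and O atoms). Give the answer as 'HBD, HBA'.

0, 5

Donors: find every N or O and count the H atoms it carries.
  atom 2 (O): bond orders sum to 2 → 0 H
  atom 13 (N): bond orders sum to 3 → 0 H
  atom 18 (O): bond orders sum to 2 → 0 H
  atom 19 (O): bond orders sum to 2 → 0 H
  atom 24 (N): bond orders sum to 3 → 0 H
Lipinski HBD = 0.
Acceptors: N atoms = 2, O atoms = 3 → HBA = 5.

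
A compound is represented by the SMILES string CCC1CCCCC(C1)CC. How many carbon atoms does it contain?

Count every carbon token in the SMILES (each C, including those in ring-closure positions and inside branches).
Carbon count: 11.

11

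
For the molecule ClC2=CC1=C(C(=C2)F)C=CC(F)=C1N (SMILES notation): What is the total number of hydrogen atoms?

Walk through each heavy atom and fill implicit hydrogens from standard valence (C 4, N 3, O 2, S 2, halogen 1):
  atom 1: Cl (halogen, monovalent) → 0 H
  atom 2: C, bond orders sum to 4 (valence 4) → 0 H
  atom 3: C, bond orders sum to 3 (valence 4) → 1 H
  atom 4: C, bond orders sum to 4 (valence 4) → 0 H
  atom 5: C, bond orders sum to 4 (valence 4) → 0 H
  atom 6: C, bond orders sum to 4 (valence 4) → 0 H
  atom 7: C, bond orders sum to 3 (valence 4) → 1 H
  atom 8: F (halogen, monovalent) → 0 H
  atom 9: C, bond orders sum to 3 (valence 4) → 1 H
  atom 10: C, bond orders sum to 3 (valence 4) → 1 H
  atom 11: C, bond orders sum to 4 (valence 4) → 0 H
  atom 12: F (halogen, monovalent) → 0 H
  atom 13: C, bond orders sum to 4 (valence 4) → 0 H
  atom 14: N, bond orders sum to 1 (valence 3) → 2 H
Total hydrogens: 6.

6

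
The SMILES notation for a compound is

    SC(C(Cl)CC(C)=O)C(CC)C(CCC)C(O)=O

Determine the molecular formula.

Walk through each heavy atom and fill implicit hydrogens from standard valence (C 4, N 3, O 2, S 2, halogen 1):
  atom 1: S, bond orders sum to 1 (valence 2) → 1 H
  atom 2: C, bond orders sum to 3 (valence 4) → 1 H
  atom 3: C, bond orders sum to 3 (valence 4) → 1 H
  atom 4: Cl (halogen, monovalent) → 0 H
  atom 5: C, bond orders sum to 2 (valence 4) → 2 H
  atom 6: C, bond orders sum to 4 (valence 4) → 0 H
  atom 7: C, bond orders sum to 1 (valence 4) → 3 H
  atom 8: O, bond orders sum to 2 (valence 2) → 0 H
  atom 9: C, bond orders sum to 3 (valence 4) → 1 H
  atom 10: C, bond orders sum to 2 (valence 4) → 2 H
  atom 11: C, bond orders sum to 1 (valence 4) → 3 H
  atom 12: C, bond orders sum to 3 (valence 4) → 1 H
  atom 13: C, bond orders sum to 2 (valence 4) → 2 H
  atom 14: C, bond orders sum to 2 (valence 4) → 2 H
  atom 15: C, bond orders sum to 1 (valence 4) → 3 H
  atom 16: C, bond orders sum to 4 (valence 4) → 0 H
  atom 17: O, bond orders sum to 1 (valence 2) → 1 H
  atom 18: O, bond orders sum to 2 (valence 2) → 0 H
Totals → C:13, H:23, Cl:1, O:3, S:1.

C13H23ClO3S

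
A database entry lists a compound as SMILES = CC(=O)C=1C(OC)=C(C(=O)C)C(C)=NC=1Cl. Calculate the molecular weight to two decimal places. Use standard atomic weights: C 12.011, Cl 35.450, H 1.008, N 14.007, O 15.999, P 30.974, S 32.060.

241.67 g/mol

First, the molecular formula is C11H12ClNO3 (counting implicit H from valence).
  C: 11 × 12.011 = 132.121
  Cl: 1 × 35.450 = 35.450
  H: 12 × 1.008 = 12.096
  N: 1 × 14.007 = 14.007
  O: 3 × 15.999 = 47.997
Sum: 11×12.011 + 1×35.450 + 12×1.008 + 1×14.007 + 3×15.999 = 241.671 → 241.67 g/mol.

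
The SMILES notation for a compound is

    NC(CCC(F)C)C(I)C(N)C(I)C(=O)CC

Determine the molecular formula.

C11H21FI2N2O

Walk through each heavy atom and fill implicit hydrogens from standard valence (C 4, N 3, O 2, S 2, halogen 1):
  atom 1: N, bond orders sum to 1 (valence 3) → 2 H
  atom 2: C, bond orders sum to 3 (valence 4) → 1 H
  atom 3: C, bond orders sum to 2 (valence 4) → 2 H
  atom 4: C, bond orders sum to 2 (valence 4) → 2 H
  atom 5: C, bond orders sum to 3 (valence 4) → 1 H
  atom 6: F (halogen, monovalent) → 0 H
  atom 7: C, bond orders sum to 1 (valence 4) → 3 H
  atom 8: C, bond orders sum to 3 (valence 4) → 1 H
  atom 9: I (halogen, monovalent) → 0 H
  atom 10: C, bond orders sum to 3 (valence 4) → 1 H
  atom 11: N, bond orders sum to 1 (valence 3) → 2 H
  atom 12: C, bond orders sum to 3 (valence 4) → 1 H
  atom 13: I (halogen, monovalent) → 0 H
  atom 14: C, bond orders sum to 4 (valence 4) → 0 H
  atom 15: O, bond orders sum to 2 (valence 2) → 0 H
  atom 16: C, bond orders sum to 2 (valence 4) → 2 H
  atom 17: C, bond orders sum to 1 (valence 4) → 3 H
Totals → C:11, H:21, F:1, I:2, N:2, O:1.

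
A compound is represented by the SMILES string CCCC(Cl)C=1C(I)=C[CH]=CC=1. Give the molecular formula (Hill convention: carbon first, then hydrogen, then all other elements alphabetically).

Walk through each heavy atom and fill implicit hydrogens from standard valence (C 4, N 3, O 2, S 2, halogen 1):
  atom 1: C, bond orders sum to 1 (valence 4) → 3 H
  atom 2: C, bond orders sum to 2 (valence 4) → 2 H
  atom 3: C, bond orders sum to 2 (valence 4) → 2 H
  atom 4: C, bond orders sum to 3 (valence 4) → 1 H
  atom 5: Cl (halogen, monovalent) → 0 H
  atom 6: C, bond orders sum to 4 (valence 4) → 0 H
  atom 7: C, bond orders sum to 4 (valence 4) → 0 H
  atom 8: I (halogen, monovalent) → 0 H
  atom 9: C, bond orders sum to 3 (valence 4) → 1 H
  atom 10: C with explicit H count 1
  atom 11: C, bond orders sum to 3 (valence 4) → 1 H
  atom 12: C, bond orders sum to 3 (valence 4) → 1 H
Totals → C:10, H:12, Cl:1, I:1.

C10H12ClI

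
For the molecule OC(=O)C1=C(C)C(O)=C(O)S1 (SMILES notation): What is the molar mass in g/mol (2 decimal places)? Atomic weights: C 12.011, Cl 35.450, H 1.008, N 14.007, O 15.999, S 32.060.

First, the molecular formula is C6H6O4S (counting implicit H from valence).
  C: 6 × 12.011 = 72.066
  H: 6 × 1.008 = 6.048
  O: 4 × 15.999 = 63.996
  S: 1 × 32.060 = 32.060
Sum: 6×12.011 + 6×1.008 + 4×15.999 + 1×32.060 = 174.170 → 174.17 g/mol.

174.17 g/mol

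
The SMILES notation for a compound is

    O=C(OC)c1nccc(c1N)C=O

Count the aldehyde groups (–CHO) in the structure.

The aldehyde motif appears at heavy-atom position 12 in the SMILES.
Other groups present: 1 ester, 1 primary amine.
Aldehyde count: 1.

1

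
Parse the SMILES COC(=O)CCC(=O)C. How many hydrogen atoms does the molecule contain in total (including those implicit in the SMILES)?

Walk through each heavy atom and fill implicit hydrogens from standard valence (C 4, N 3, O 2, S 2, halogen 1):
  atom 1: C, bond orders sum to 1 (valence 4) → 3 H
  atom 2: O, bond orders sum to 2 (valence 2) → 0 H
  atom 3: C, bond orders sum to 4 (valence 4) → 0 H
  atom 4: O, bond orders sum to 2 (valence 2) → 0 H
  atom 5: C, bond orders sum to 2 (valence 4) → 2 H
  atom 6: C, bond orders sum to 2 (valence 4) → 2 H
  atom 7: C, bond orders sum to 4 (valence 4) → 0 H
  atom 8: O, bond orders sum to 2 (valence 2) → 0 H
  atom 9: C, bond orders sum to 1 (valence 4) → 3 H
Total hydrogens: 10.

10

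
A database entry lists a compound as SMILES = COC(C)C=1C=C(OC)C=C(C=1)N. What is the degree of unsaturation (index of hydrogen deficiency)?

4

Degree of unsaturation = (number of rings) + (number of π bonds).
Ring closures in the SMILES: 1.
π bonds: 3 double bonds (each 1 DoU) → 3 DoU from unsaturation.
Total DoU = 1 + 3 = 4.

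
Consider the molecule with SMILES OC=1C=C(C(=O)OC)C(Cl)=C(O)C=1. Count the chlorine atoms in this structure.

1

Scan the SMILES for Cl atoms (remember two-letter symbols like Cl and Br are single atoms).
Chlorine count: 1.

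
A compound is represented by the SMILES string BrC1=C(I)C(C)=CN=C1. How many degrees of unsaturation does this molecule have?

4

Molecular formula: C6H5BrIN.
DoU = (2C + 2 + N − H − X) / 2, where X is the halogen count and O/S are ignored.
    = (2·6 + 2 + 1 − 5 − 2) / 2 = 8 / 2 = 4.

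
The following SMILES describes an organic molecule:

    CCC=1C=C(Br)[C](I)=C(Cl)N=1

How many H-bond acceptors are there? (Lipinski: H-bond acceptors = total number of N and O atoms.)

1

N atoms: 1; O atoms: 0.
Lipinski HBA = 1 + 0 = 1.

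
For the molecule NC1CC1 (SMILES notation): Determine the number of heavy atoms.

Every atom symbol written in the SMILES (organic subset) is one heavy atom; implicit H are not written.
Heavy atoms by element → C:3, N:1.
Total: 4.

4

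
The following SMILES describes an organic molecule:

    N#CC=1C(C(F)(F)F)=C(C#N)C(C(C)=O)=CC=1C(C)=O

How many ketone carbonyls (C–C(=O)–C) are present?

The ketone motif appears at heavy-atom positions 13, 18 in the SMILES.
Other groups present: 2 nitrile.
Ketone count: 2.

2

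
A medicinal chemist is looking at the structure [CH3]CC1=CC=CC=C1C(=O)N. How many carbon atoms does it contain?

Count every carbon token in the SMILES (each C, including those in ring-closure positions and inside branches).
Carbon count: 9.

9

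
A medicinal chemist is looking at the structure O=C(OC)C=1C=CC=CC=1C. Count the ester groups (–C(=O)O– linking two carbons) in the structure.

1

The ester motif appears at heavy-atom position 2 in the SMILES.
Ester count: 1.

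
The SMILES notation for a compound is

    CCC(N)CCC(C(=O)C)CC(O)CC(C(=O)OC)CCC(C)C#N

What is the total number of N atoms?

Scan the SMILES for N atoms (remember two-letter symbols like Cl and Br are single atoms).
Nitrogen count: 2.

2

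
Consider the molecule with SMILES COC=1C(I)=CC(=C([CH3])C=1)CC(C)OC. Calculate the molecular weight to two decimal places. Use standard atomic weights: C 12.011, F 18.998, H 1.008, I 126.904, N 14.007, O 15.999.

320.17 g/mol

First, the molecular formula is C12H17IO2 (counting implicit H from valence).
  C: 12 × 12.011 = 144.132
  H: 17 × 1.008 = 17.136
  I: 1 × 126.904 = 126.904
  O: 2 × 15.999 = 31.998
Sum: 12×12.011 + 17×1.008 + 1×126.904 + 2×15.999 = 320.170 → 320.17 g/mol.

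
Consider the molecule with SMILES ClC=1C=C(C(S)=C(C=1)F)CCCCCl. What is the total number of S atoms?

1

Scan the SMILES for S atoms (remember two-letter symbols like Cl and Br are single atoms).
Sulfur count: 1.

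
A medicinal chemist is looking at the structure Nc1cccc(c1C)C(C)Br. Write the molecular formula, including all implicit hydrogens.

Walk through each heavy atom and fill implicit hydrogens from standard valence (C 4, N 3, O 2, S 2, halogen 1); for lowercase aromatic atoms, an aromatic c carries 1 H when it has two neighbours and 0 H with three, and aromatic n carries 0 H:
  atom 1: N, bond orders sum to 1 (valence 3) → 2 H
  atom 2: aromatic c, 3 neighbours → 0 H
  atom 3: aromatic c, 2 neighbours → 1 H
  atom 4: aromatic c, 2 neighbours → 1 H
  atom 5: aromatic c, 2 neighbours → 1 H
  atom 6: aromatic c, 3 neighbours → 0 H
  atom 7: aromatic c, 3 neighbours → 0 H
  atom 8: C, bond orders sum to 1 (valence 4) → 3 H
  atom 9: C, bond orders sum to 3 (valence 4) → 1 H
  atom 10: C, bond orders sum to 1 (valence 4) → 3 H
  atom 11: Br (halogen, monovalent) → 0 H
Totals → C:9, H:12, Br:1, N:1.
In Hill order: C9H12BrN.

C9H12BrN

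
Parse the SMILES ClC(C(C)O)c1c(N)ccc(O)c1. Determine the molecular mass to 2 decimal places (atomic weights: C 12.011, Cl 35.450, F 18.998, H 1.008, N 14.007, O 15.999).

201.65 g/mol

First, the molecular formula is C9H12ClNO2 (counting implicit H from valence).
  C: 9 × 12.011 = 108.099
  Cl: 1 × 35.450 = 35.450
  H: 12 × 1.008 = 12.096
  N: 1 × 14.007 = 14.007
  O: 2 × 15.999 = 31.998
Sum: 9×12.011 + 1×35.450 + 12×1.008 + 1×14.007 + 2×15.999 = 201.650 → 201.65 g/mol.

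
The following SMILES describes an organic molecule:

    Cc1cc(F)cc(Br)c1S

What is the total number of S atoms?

Scan the SMILES for S atoms (remember two-letter symbols like Cl and Br are single atoms).
Sulfur count: 1.

1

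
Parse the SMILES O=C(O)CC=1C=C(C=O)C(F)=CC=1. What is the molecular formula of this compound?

C9H7FO3

Walk through each heavy atom and fill implicit hydrogens from standard valence (C 4, N 3, O 2, S 2, halogen 1):
  atom 1: O, bond orders sum to 2 (valence 2) → 0 H
  atom 2: C, bond orders sum to 4 (valence 4) → 0 H
  atom 3: O, bond orders sum to 1 (valence 2) → 1 H
  atom 4: C, bond orders sum to 2 (valence 4) → 2 H
  atom 5: C, bond orders sum to 4 (valence 4) → 0 H
  atom 6: C, bond orders sum to 3 (valence 4) → 1 H
  atom 7: C, bond orders sum to 4 (valence 4) → 0 H
  atom 8: C, bond orders sum to 3 (valence 4) → 1 H
  atom 9: O, bond orders sum to 2 (valence 2) → 0 H
  atom 10: C, bond orders sum to 4 (valence 4) → 0 H
  atom 11: F (halogen, monovalent) → 0 H
  atom 12: C, bond orders sum to 3 (valence 4) → 1 H
  atom 13: C, bond orders sum to 3 (valence 4) → 1 H
Totals → C:9, H:7, F:1, O:3.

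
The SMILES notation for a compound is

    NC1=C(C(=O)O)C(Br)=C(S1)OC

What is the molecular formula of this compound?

C6H6BrNO3S

Walk through each heavy atom and fill implicit hydrogens from standard valence (C 4, N 3, O 2, S 2, halogen 1):
  atom 1: N, bond orders sum to 1 (valence 3) → 2 H
  atom 2: C, bond orders sum to 4 (valence 4) → 0 H
  atom 3: C, bond orders sum to 4 (valence 4) → 0 H
  atom 4: C, bond orders sum to 4 (valence 4) → 0 H
  atom 5: O, bond orders sum to 2 (valence 2) → 0 H
  atom 6: O, bond orders sum to 1 (valence 2) → 1 H
  atom 7: C, bond orders sum to 4 (valence 4) → 0 H
  atom 8: Br (halogen, monovalent) → 0 H
  atom 9: C, bond orders sum to 4 (valence 4) → 0 H
  atom 10: S, bond orders sum to 2 (valence 2) → 0 H
  atom 11: O, bond orders sum to 2 (valence 2) → 0 H
  atom 12: C, bond orders sum to 1 (valence 4) → 3 H
Totals → C:6, H:6, Br:1, N:1, O:3, S:1.
In Hill order: C6H6BrNO3S.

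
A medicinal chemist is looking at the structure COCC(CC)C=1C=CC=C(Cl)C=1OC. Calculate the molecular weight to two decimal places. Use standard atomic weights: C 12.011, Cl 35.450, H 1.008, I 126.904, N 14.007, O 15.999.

First, the molecular formula is C12H17ClO2 (counting implicit H from valence).
  C: 12 × 12.011 = 144.132
  Cl: 1 × 35.450 = 35.450
  H: 17 × 1.008 = 17.136
  O: 2 × 15.999 = 31.998
Sum: 12×12.011 + 1×35.450 + 17×1.008 + 2×15.999 = 228.716 → 228.72 g/mol.

228.72 g/mol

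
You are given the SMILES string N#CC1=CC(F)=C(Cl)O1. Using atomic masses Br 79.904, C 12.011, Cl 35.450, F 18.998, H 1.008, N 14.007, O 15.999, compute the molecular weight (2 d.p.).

145.52 g/mol

First, the molecular formula is C5HClFNO (counting implicit H from valence).
  C: 5 × 12.011 = 60.055
  Cl: 1 × 35.450 = 35.450
  F: 1 × 18.998 = 18.998
  H: 1 × 1.008 = 1.008
  N: 1 × 14.007 = 14.007
  O: 1 × 15.999 = 15.999
Sum: 5×12.011 + 1×35.450 + 1×18.998 + 1×1.008 + 1×14.007 + 1×15.999 = 145.517 → 145.52 g/mol.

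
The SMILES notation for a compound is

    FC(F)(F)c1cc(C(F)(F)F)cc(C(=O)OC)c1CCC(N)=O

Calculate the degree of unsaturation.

Molecular formula: C13H11F6NO3.
DoU = (2C + 2 + N − H − X) / 2, where X is the halogen count and O/S are ignored.
    = (2·13 + 2 + 1 − 11 − 6) / 2 = 12 / 2 = 6.

6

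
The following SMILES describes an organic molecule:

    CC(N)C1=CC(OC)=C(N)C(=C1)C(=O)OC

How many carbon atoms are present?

Count every carbon token in the SMILES (each C, including those in ring-closure positions and inside branches).
Carbon count: 11.

11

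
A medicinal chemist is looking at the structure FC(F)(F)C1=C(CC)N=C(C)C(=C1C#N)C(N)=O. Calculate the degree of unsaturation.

Molecular formula: C11H10F3N3O.
DoU = (2C + 2 + N − H − X) / 2, where X is the halogen count and O/S are ignored.
    = (2·11 + 2 + 3 − 10 − 3) / 2 = 14 / 2 = 7.

7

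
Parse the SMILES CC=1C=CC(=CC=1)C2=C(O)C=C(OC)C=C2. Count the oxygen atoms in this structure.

Scan the SMILES for O atoms (remember two-letter symbols like Cl and Br are single atoms).
Oxygen count: 2.

2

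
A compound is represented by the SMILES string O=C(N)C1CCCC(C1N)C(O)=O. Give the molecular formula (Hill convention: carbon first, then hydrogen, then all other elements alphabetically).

Walk through each heavy atom and fill implicit hydrogens from standard valence (C 4, N 3, O 2, S 2, halogen 1):
  atom 1: O, bond orders sum to 2 (valence 2) → 0 H
  atom 2: C, bond orders sum to 4 (valence 4) → 0 H
  atom 3: N, bond orders sum to 1 (valence 3) → 2 H
  atom 4: C, bond orders sum to 3 (valence 4) → 1 H
  atom 5: C, bond orders sum to 2 (valence 4) → 2 H
  atom 6: C, bond orders sum to 2 (valence 4) → 2 H
  atom 7: C, bond orders sum to 2 (valence 4) → 2 H
  atom 8: C, bond orders sum to 3 (valence 4) → 1 H
  atom 9: C, bond orders sum to 3 (valence 4) → 1 H
  atom 10: N, bond orders sum to 1 (valence 3) → 2 H
  atom 11: C, bond orders sum to 4 (valence 4) → 0 H
  atom 12: O, bond orders sum to 1 (valence 2) → 1 H
  atom 13: O, bond orders sum to 2 (valence 2) → 0 H
Totals → C:8, H:14, N:2, O:3.
In Hill order: C8H14N2O3.

C8H14N2O3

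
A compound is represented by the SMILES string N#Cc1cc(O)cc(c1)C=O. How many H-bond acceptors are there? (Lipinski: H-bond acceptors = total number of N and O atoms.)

3

N atoms: 1; O atoms: 2.
Lipinski HBA = 1 + 2 = 3.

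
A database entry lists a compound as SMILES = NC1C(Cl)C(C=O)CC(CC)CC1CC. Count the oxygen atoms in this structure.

1

Scan the SMILES for O atoms (remember two-letter symbols like Cl and Br are single atoms).
Oxygen count: 1.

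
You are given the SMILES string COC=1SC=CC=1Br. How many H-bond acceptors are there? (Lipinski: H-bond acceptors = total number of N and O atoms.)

N atoms: 0; O atoms: 1.
Lipinski HBA = 0 + 1 = 1.

1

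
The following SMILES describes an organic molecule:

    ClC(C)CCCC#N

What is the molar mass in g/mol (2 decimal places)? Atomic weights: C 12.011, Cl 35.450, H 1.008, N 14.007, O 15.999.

131.60 g/mol

First, the molecular formula is C6H10ClN (counting implicit H from valence).
  C: 6 × 12.011 = 72.066
  Cl: 1 × 35.450 = 35.450
  H: 10 × 1.008 = 10.080
  N: 1 × 14.007 = 14.007
Sum: 6×12.011 + 1×35.450 + 10×1.008 + 1×14.007 = 131.603 → 131.60 g/mol.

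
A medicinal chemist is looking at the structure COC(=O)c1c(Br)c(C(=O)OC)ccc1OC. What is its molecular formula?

C11H11BrO5

Walk through each heavy atom and fill implicit hydrogens from standard valence (C 4, N 3, O 2, S 2, halogen 1); for lowercase aromatic atoms, an aromatic c carries 1 H when it has two neighbours and 0 H with three, and aromatic n carries 0 H:
  atom 1: C, bond orders sum to 1 (valence 4) → 3 H
  atom 2: O, bond orders sum to 2 (valence 2) → 0 H
  atom 3: C, bond orders sum to 4 (valence 4) → 0 H
  atom 4: O, bond orders sum to 2 (valence 2) → 0 H
  atom 5: aromatic c, 3 neighbours → 0 H
  atom 6: aromatic c, 3 neighbours → 0 H
  atom 7: Br (halogen, monovalent) → 0 H
  atom 8: aromatic c, 3 neighbours → 0 H
  atom 9: C, bond orders sum to 4 (valence 4) → 0 H
  atom 10: O, bond orders sum to 2 (valence 2) → 0 H
  atom 11: O, bond orders sum to 2 (valence 2) → 0 H
  atom 12: C, bond orders sum to 1 (valence 4) → 3 H
  atom 13: aromatic c, 2 neighbours → 1 H
  atom 14: aromatic c, 2 neighbours → 1 H
  atom 15: aromatic c, 3 neighbours → 0 H
  atom 16: O, bond orders sum to 2 (valence 2) → 0 H
  atom 17: C, bond orders sum to 1 (valence 4) → 3 H
Totals → C:11, H:11, Br:1, O:5.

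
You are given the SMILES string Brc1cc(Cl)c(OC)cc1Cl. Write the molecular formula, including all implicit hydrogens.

C7H5BrCl2O

Walk through each heavy atom and fill implicit hydrogens from standard valence (C 4, N 3, O 2, S 2, halogen 1); for lowercase aromatic atoms, an aromatic c carries 1 H when it has two neighbours and 0 H with three, and aromatic n carries 0 H:
  atom 1: Br (halogen, monovalent) → 0 H
  atom 2: aromatic c, 3 neighbours → 0 H
  atom 3: aromatic c, 2 neighbours → 1 H
  atom 4: aromatic c, 3 neighbours → 0 H
  atom 5: Cl (halogen, monovalent) → 0 H
  atom 6: aromatic c, 3 neighbours → 0 H
  atom 7: O, bond orders sum to 2 (valence 2) → 0 H
  atom 8: C, bond orders sum to 1 (valence 4) → 3 H
  atom 9: aromatic c, 2 neighbours → 1 H
  atom 10: aromatic c, 3 neighbours → 0 H
  atom 11: Cl (halogen, monovalent) → 0 H
Totals → C:7, H:5, Br:1, Cl:2, O:1.
In Hill order: C7H5BrCl2O.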